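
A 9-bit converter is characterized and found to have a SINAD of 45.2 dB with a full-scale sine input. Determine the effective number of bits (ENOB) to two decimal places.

ENOB = (SINAD − 1.76) / 6.02 = (45.2 − 1.76)/6.02 = 7.216.

7.22 bits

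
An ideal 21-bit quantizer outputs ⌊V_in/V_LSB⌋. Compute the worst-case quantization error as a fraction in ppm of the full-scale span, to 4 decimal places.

Truncating → worst-case error = 1 LSB = V_FS/2^21, so 1e+06/2097152 = 0.476837 ppm of full scale.

0.4768 ppm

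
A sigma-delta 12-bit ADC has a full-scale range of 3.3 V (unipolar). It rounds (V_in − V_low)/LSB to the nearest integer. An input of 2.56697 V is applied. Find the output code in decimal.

code 3186

LSB = 3.3 V / 4096 = 0.806 mV.
(V_in − V_low)/LSB = (2.56697 − 0) / 0.000805664 = 3186.154.
round(3186.154) = 3186.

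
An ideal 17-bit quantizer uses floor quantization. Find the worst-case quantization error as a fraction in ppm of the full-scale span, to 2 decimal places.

7.63 ppm

Truncating → worst-case error = 1 LSB = V_FS/2^17, so 1e+06/131072 = 7.62939 ppm of full scale.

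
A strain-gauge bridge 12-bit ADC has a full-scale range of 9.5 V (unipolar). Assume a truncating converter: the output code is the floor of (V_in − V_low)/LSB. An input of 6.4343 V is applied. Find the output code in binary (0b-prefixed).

Full-scale span = 9.5 V; LSB = 9.5/2^12 = 2.319 mV.
(V_in − V_low)/LSB = (6.4343 − 0) / 0.00231934 = 2774.199.
So the output code is 2774.
In binary (0b-prefixed): 0b101011010110.

code 0b101011010110 (decimal 2774)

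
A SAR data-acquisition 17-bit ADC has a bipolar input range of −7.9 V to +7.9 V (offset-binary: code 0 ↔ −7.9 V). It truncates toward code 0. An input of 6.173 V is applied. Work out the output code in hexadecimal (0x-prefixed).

Full-scale span = 15.8 V; LSB = 15.8/2^17 = 120.54 µV.
Input sits at 116745.333 steps above V_low.
Floor → code 116745.
In hexadecimal (0x-prefixed): 0x1C809.

code 0x1C809 (decimal 116745)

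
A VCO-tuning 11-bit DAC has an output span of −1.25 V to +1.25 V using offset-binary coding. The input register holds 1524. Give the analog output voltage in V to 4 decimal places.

LSB = 2.5 V / 2^11 = 1.221 mV.
V_out = (−1.25) + 1524 × 0.0012207 V = 0.610352 V.

0.6104 V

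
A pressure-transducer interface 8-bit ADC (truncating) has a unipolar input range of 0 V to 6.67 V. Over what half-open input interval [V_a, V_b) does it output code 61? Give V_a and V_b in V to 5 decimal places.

[1.58934 V, 1.61539 V)

LSB = 6.67/2^8 = 26.055 mV.
V_a = V_low + 61·LSB = 1.58934 V; V_b = V_low + 62·LSB = 1.61539 V.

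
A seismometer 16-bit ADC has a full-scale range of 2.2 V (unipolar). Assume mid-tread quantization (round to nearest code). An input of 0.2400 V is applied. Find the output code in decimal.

LSB = 2.2 V / 65536 = 33.57 µV.
(0.2400 − 0) / 3.35693e-05 = 7149.382 LSBs.
Round → code 7149.

code 7149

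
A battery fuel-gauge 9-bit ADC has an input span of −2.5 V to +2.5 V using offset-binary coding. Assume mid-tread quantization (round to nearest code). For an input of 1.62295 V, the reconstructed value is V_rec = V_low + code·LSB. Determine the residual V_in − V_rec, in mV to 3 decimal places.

Step size: 5 V ÷ 2^9 = 9.766 mV.
(V_in − V_low)/LSB = (1.62295 − (−2.5))/0.00976562 = 422.1901 → code 422 (round).
Code 422 maps back to (−2.5) + 422×0.00976562 V = 1.6210938 V.
V_in − V_rec = 0.00185625 V = 1.856 mV.

1.856 mV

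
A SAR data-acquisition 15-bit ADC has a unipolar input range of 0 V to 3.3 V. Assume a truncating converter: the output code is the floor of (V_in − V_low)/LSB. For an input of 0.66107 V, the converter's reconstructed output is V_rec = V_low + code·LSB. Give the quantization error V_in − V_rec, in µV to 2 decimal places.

One LSB is 3.3 V / 32768 = 100.71 µV.
(V_in − V_low)/LSB = (0.66107 − 0)/0.000100708 = 6564.2248 → code 6564 (floor).
Reconstructed: 0.66104736 V.
V_in − V_rec = 2.26367e-05 V = 22.64 µV.

22.64 µV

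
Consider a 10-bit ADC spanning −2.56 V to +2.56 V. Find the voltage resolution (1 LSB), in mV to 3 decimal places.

5.000 mV

Full-scale span = 5.12 V.
LSB = 5.12 / 2^10 = 5.12 / 1024 = 0.005 V = 5.000 mV.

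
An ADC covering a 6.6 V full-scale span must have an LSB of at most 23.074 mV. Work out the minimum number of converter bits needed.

Number of steps required ≥ 6.6 V / 23.074 mV = 286.04.
Need 2^N ≥ 286.04; 2^8 = 256, 2^9 = 512.
Minimum N = 9.

9 bits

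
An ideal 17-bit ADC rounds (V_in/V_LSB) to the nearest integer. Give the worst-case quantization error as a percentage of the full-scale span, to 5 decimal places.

0.00038 %

Rounding → worst-case error = ½ LSB = V_FS/2^18, so 100/262144 = 0.00038147 % of full scale.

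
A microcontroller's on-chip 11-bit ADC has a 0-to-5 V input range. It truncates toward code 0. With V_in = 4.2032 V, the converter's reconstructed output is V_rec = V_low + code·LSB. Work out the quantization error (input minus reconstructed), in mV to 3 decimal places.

1.540 mV

LSB = 5/2^11 = 2.441 mV.
(4.2032 − 0)/0.00244141 = 1721.6307; ⌊·⌋ gives code 1721.
Code 1721 maps back to 0 + 1721×0.00244141 V = 4.2016602 V.
Error = 4.2032 − 4.2016602 = 0.00153984 V = 1.540 mV.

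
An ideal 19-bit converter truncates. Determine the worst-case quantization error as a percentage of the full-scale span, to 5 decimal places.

Truncating → worst-case error = 1 LSB = V_FS/2^19, so 100/524288 = 0.000190735 % of full scale.

0.00019 %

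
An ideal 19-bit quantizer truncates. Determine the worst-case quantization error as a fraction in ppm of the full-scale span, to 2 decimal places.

Truncating → worst-case error = 1 LSB = V_FS/2^19, so 1e+06/524288 = 1.90735 ppm of full scale.

1.91 ppm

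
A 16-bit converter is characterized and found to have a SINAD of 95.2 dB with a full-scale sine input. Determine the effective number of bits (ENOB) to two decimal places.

15.52 bits

ENOB = (SINAD − 1.76) / 6.02 = (95.2 − 1.76)/6.02 = 15.522.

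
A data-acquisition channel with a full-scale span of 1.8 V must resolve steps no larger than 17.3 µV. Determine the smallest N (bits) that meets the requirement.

17 bits

Number of steps required ≥ 1.8 V / 17.3 µV = 104046.24.
Need 2^N ≥ 104046.24; 2^16 = 65536, 2^17 = 131072.
Minimum N = 17.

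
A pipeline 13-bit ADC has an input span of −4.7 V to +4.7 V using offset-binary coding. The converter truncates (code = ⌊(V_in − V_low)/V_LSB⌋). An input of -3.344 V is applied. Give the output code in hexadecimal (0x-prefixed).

With 8192 levels over 9.4 V, one step is 1.147 mV.
(-3.344 − (−4.7)) / 0.00114746 = 1181.740 LSBs.
Floor → code 1181.
In hexadecimal (0x-prefixed): 0x49D.

code 0x49D (decimal 1181)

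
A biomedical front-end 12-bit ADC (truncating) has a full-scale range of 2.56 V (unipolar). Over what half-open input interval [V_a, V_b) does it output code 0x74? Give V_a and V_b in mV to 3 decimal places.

[72.500 mV, 73.125 mV)

LSB = 2.56/2^12 = 0.625 mV.
Code 0x74 = 116 decimal.
V_a = V_low + 116·LSB = 0.0725 V; V_b = V_low + 117·LSB = 0.073125 V.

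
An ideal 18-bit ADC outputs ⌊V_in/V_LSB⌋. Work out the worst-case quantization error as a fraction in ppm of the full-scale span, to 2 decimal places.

Truncating → worst-case error = 1 LSB = V_FS/2^18, so 1e+06/262144 = 3.8147 ppm of full scale.

3.81 ppm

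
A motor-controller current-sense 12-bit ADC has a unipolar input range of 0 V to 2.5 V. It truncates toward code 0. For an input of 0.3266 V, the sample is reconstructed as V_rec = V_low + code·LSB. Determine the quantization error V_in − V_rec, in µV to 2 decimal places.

One LSB is 2.5 V / 4096 = 0.610 mV.
Scaled input = 535.1014 LSBs, so code = 535.
Reconstructed: 0.32653809 V.
Difference: 6.19141e-05 V → 61.91 µV.

61.91 µV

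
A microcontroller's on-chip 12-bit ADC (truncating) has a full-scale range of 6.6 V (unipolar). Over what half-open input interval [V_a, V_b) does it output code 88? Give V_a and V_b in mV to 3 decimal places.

LSB = 6.6/2^12 = 1.611 mV.
V_a = V_low + 88·LSB = 0.141797 V; V_b = V_low + 89·LSB = 0.143408 V.

[141.797 mV, 143.408 mV)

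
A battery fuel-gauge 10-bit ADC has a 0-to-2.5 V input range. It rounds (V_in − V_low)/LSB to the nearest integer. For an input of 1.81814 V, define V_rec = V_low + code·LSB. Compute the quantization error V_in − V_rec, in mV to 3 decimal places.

-0.708 mV

One LSB is 2.5 V / 1024 = 2.441 mV.
(V_in − V_low)/LSB = (1.81814 − 0)/0.00244141 = 744.7101 → code 745 (round).
Reconstructed: 1.8188477 V.
Error = 1.81814 − 1.8188477 = -0.000707656 V = -0.708 mV.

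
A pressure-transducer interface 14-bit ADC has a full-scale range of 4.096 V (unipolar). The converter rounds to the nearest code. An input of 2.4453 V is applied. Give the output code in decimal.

With 16384 levels over 4.096 V, one step is 250.00 µV.
Input sits at 9781.200 steps above V_low.
round(9781.200) = 9781.

code 9781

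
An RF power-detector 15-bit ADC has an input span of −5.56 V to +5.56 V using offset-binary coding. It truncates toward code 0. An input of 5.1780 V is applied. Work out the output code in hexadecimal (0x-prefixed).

code 0x7B9A (decimal 31642)

With 32768 levels over 11.12 V, one step is 339.36 µV.
Input sits at 31642.337 steps above V_low.
Floor → code 31642.
In hexadecimal (0x-prefixed): 0x7B9A.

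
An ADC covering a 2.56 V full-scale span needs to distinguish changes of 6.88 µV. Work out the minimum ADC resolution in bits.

Number of steps required ≥ 2.56 V / 6.88 µV = 372093.02.
Need 2^N ≥ 372093.02; 2^18 = 262144, 2^19 = 524288.
Minimum N = 19.

19 bits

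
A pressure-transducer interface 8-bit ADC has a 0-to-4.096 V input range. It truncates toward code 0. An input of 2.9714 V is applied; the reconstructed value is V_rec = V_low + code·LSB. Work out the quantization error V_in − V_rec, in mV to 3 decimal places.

11.400 mV

One LSB is 4.096 V / 256 = 16.000 mV.
Scaled input = 185.7125 LSBs, so code = 185.
Code 185 maps back to 0 + 185×0.016 V = 2.96 V.
Difference: 0.0114 V → 11.400 mV.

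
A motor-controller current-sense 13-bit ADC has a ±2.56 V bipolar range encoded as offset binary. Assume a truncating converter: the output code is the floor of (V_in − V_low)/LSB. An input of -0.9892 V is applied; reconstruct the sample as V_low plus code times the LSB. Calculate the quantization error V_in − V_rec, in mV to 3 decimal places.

Step size: 5.12 V ÷ 2^13 = 0.625 mV.
(V_in − V_low)/LSB = (-0.9892 − (−2.56))/0.000625 = 2513.2800 → code 2513 (floor).
Code 2513 maps back to (−2.56) + 2513×0.000625 V = -0.989375 V.
Error = -0.9892 − (−0.989375) = 0.000175 V = 0.175 mV.

0.175 mV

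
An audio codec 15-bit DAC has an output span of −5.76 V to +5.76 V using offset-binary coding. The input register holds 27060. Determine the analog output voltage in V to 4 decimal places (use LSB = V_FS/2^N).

LSB = 11.52 V / 2^15 = 351.56 µV.
V_out = (−5.76) + 27060 × 0.000351562 V = 3.75328 V.

3.7533 V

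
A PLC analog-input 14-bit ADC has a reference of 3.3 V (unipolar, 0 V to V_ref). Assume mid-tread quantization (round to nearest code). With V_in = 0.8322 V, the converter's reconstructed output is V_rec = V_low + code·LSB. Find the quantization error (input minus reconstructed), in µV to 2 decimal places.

LSB = 3.3/2^14 = 201.42 µV.
(0.8322 − 0)/0.000201416 = 4131.7469; round gives code 4132.
V_rec = 0 + 4132·0.000201416 = 0.83225098 V.
Difference: -5.09766e-05 V → -50.98 µV.

-50.98 µV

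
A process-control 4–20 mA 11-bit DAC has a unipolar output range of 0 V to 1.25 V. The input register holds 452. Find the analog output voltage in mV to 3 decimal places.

LSB = 1.25 V / 2^11 = 0.610 mV.
V_out = 0 + 452 × 0.000610352 V = 0.275879 V.
= 275.879 mV.

275.879 mV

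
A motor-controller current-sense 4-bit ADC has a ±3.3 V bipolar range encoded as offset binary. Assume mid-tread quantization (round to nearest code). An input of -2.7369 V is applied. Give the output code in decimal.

LSB = 6.6 V / 16 = 412.500 mV.
(-2.7369 − (−3.3)) / 0.4125 = 1.365 LSBs.
Round → code 1.

code 1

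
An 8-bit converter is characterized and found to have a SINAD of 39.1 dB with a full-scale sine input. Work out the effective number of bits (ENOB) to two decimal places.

ENOB = (SINAD − 1.76) / 6.02 = (39.1 − 1.76)/6.02 = 6.203.

6.20 bits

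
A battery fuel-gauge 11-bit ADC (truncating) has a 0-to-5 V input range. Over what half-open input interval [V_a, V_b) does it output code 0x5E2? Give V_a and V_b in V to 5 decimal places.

[3.67676 V, 3.67920 V)

LSB = 5/2^11 = 2.441 mV.
Code 0x5E2 = 1506 decimal.
V_a = V_low + 1506·LSB = 3.67676 V; V_b = V_low + 1507·LSB = 3.6792 V.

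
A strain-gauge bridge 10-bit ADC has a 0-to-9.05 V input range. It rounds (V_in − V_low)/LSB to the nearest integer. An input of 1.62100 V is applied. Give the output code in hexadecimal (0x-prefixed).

code 0xB7 (decimal 183)

With 1024 levels over 9.05 V, one step is 8.838 mV.
Input sits at 183.415 steps above V_low.
round(183.415) = 183.
In hexadecimal (0x-prefixed): 0xB7.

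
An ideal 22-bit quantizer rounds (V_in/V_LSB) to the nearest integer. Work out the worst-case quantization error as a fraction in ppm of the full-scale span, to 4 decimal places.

0.1192 ppm

Rounding → worst-case error = ½ LSB = V_FS/2^23, so 1e+06/8388608 = 0.119209 ppm of full scale.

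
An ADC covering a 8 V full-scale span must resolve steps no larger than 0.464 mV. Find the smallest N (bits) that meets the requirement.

Number of steps required ≥ 8 V / 0.464 mV = 17241.38.
Need 2^N ≥ 17241.38; 2^14 = 16384, 2^15 = 32768.
Minimum N = 15.

15 bits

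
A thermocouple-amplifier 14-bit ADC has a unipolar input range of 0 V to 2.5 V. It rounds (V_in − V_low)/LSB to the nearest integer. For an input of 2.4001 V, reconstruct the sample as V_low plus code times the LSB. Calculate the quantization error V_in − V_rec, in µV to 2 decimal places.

45.07 µV

Step size: 2.5 V ÷ 2^14 = 152.59 µV.
(2.4001 − 0)/0.000152588 = 15729.2954; round gives code 15729.
Reconstructed: 2.4000549 V.
Difference: 4.50684e-05 V → 45.07 µV.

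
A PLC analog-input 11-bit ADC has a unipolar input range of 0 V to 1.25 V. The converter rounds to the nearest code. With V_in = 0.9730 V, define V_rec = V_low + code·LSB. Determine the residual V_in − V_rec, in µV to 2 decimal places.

LSB = 1.25/2^11 = 0.610 mV.
Scaled input = 1594.1632 LSBs, so code = 1594.
Reconstructed: 0.97290039 V.
Error = 0.9730 − 0.97290039 = 9.96094e-05 V = 99.61 µV.

99.61 µV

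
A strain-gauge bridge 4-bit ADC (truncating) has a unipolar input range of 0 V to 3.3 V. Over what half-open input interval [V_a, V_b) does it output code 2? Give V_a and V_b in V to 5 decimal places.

LSB = 3.3/2^4 = 206.250 mV.
V_a = V_low + 2·LSB = 0.4125 V; V_b = V_low + 3·LSB = 0.61875 V.

[0.41250 V, 0.61875 V)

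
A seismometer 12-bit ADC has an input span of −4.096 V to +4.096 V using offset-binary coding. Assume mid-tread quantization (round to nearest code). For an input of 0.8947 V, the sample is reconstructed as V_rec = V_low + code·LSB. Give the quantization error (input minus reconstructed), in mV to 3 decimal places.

LSB = 8.192/2^12 = 2.000 mV.
Scaled input = 2495.3500 LSBs, so code = 2495.
Code 2495 maps back to (−4.096) + 2495×0.002 V = 0.894 V.
Difference: 0.0007 V → 0.700 mV.

0.700 mV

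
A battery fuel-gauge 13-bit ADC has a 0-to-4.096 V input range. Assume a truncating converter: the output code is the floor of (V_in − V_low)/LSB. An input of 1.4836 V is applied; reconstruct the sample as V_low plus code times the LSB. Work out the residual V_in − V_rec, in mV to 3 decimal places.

0.100 mV

One LSB is 4.096 V / 8192 = 0.500 mV.
(V_in − V_low)/LSB = (1.4836 − 0)/0.0005 = 2967.2000 → code 2967 (floor).
Reconstructed: 1.4835 V.
Error = 1.4836 − 1.4835 = 0.0001 V = 0.100 mV.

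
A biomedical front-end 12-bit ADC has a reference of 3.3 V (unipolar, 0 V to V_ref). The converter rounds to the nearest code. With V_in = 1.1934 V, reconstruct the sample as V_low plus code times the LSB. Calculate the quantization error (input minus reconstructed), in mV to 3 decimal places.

0.212 mV

LSB = 3.3/2^12 = 0.806 mV.
(1.1934 − 0)/0.000805664 = 1481.2625; round gives code 1481.
Code 1481 maps back to 0 + 1481×0.000805664 V = 1.1931885 V.
V_in − V_rec = 0.000211523 V = 0.212 mV.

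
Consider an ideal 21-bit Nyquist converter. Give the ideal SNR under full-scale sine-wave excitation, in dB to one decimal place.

SNR ≈ 6.02·N + 1.76 dB = 6.02·21 + 1.76 = 128.18 dB.

128.2 dB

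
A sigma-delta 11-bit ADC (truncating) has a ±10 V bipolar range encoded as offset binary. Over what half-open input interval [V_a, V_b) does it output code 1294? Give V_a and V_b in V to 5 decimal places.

LSB = 20/2^11 = 9.766 mV.
V_a = V_low + 1294·LSB = 2.63672 V; V_b = V_low + 1295·LSB = 2.64648 V.

[2.63672 V, 2.64648 V)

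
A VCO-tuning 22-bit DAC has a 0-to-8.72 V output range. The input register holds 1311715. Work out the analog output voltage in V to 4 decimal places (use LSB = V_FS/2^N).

LSB = 8.72 V / 2^22 = 2.08 µV.
V_out = 0 + 1311715 × 2.07901e-06 V = 2.72707 V.

2.7271 V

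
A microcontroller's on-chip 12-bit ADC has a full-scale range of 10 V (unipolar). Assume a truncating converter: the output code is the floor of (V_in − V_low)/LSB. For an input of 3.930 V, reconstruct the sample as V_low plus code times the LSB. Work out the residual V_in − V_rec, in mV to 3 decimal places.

LSB = 10/2^12 = 2.441 mV.
(V_in − V_low)/LSB = (3.930 − 0)/0.00244141 = 1609.7280 → code 1609 (floor).
V_rec = 0 + 1609·0.00244141 = 3.9282227 V.
V_in − V_rec = 0.00177734 V = 1.777 mV.

1.777 mV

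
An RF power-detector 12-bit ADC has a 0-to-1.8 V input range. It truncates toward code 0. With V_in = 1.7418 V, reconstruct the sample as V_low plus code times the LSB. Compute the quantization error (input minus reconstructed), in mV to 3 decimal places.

0.247 mV

LSB = 1.8/2^12 = 439.45 µV.
(V_in − V_low)/LSB = (1.7418 − 0)/0.000439453 = 3963.5627 → code 3963 (floor).
Code 3963 maps back to 0 + 3963×0.000439453 V = 1.7415527 V.
V_in − V_rec = 0.000247266 V = 0.247 mV.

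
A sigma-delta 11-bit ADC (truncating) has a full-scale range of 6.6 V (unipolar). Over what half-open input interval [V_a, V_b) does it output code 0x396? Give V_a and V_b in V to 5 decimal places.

LSB = 6.6/2^11 = 3.223 mV.
Code 0x396 = 918 decimal.
V_a = V_low + 918·LSB = 2.9584 V; V_b = V_low + 919·LSB = 2.96162 V.

[2.95840 V, 2.96162 V)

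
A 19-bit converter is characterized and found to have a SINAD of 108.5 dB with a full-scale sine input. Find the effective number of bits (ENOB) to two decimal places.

ENOB = (SINAD − 1.76) / 6.02 = (108.5 − 1.76)/6.02 = 17.731.

17.73 bits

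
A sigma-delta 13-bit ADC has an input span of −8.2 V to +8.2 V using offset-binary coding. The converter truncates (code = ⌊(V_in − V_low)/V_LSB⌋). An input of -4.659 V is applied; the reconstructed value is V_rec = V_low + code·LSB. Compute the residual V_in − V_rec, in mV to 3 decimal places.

One LSB is 16.4 V / 8192 = 2.002 mV.
(V_in − V_low)/LSB = (-4.659 − (−8.2))/0.00200195 = 1768.7727 → code 1768 (floor).
Reconstructed: -4.6605469 V.
V_in − V_rec = 0.00154688 V = 1.547 mV.

1.547 mV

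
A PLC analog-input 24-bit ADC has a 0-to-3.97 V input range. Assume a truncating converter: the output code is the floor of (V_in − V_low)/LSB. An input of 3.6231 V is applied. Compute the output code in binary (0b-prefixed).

code 0b111010011010000101110000 (decimal 15311216)

Full-scale span = 3.97 V; LSB = 3.97/2^24 = 0.24 µV.
(V_in − V_low)/LSB = (3.6231 − 0) / 2.3663e-07 = 15311216.950.
⌊·⌋(15311216.950) = 15311216.
In binary (0b-prefixed): 0b111010011010000101110000.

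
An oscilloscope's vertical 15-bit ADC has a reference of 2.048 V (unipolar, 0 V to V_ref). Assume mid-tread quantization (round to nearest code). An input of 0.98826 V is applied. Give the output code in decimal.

Full-scale span = 2.048 V; LSB = 2.048/2^15 = 62.50 µV.
(V_in − V_low)/LSB = (0.98826 − 0) / 6.25e-05 = 15812.160.
So the output code is 15812.

code 15812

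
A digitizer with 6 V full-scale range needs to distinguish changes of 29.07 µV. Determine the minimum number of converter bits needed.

18 bits

Number of steps required ≥ 6 V / 29.07 µV = 206398.35.
Need 2^N ≥ 206398.35; 2^17 = 131072, 2^18 = 262144.
Minimum N = 18.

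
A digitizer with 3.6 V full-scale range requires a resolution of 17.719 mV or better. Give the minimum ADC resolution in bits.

Number of steps required ≥ 3.6 V / 17.719 mV = 203.17.
Need 2^N ≥ 203.17; 2^7 = 128, 2^8 = 256.
Minimum N = 8.

8 bits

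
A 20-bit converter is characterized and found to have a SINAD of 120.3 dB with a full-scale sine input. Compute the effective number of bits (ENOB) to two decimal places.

19.69 bits

ENOB = (SINAD − 1.76) / 6.02 = (120.3 − 1.76)/6.02 = 19.691.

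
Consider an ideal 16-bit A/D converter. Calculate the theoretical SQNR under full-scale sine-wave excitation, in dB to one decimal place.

SNR ≈ 6.02·N + 1.76 dB = 6.02·16 + 1.76 = 98.08 dB.

98.1 dB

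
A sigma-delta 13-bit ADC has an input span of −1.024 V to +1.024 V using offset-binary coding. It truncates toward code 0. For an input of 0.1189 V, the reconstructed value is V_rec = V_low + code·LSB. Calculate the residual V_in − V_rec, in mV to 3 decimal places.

0.150 mV

Step size: 2.048 V ÷ 2^13 = 250.00 µV.
(V_in − V_low)/LSB = (0.1189 − (−1.024))/0.00025 = 4571.6000 → code 4571 (floor).
V_rec = (−1.024) + 4571·0.00025 = 0.11875 V.
Error = 0.1189 − 0.11875 = 0.00015 V = 0.150 mV.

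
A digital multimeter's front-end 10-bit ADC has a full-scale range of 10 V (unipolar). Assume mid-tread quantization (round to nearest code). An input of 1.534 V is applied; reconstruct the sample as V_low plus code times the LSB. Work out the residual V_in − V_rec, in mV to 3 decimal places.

One LSB is 10 V / 1024 = 9.766 mV.
(1.534 − 0)/0.00976562 = 157.0816; round gives code 157.
V_rec = 0 + 157·0.00976562 = 1.5332031 V.
Difference: 0.000796875 V → 0.797 mV.

0.797 mV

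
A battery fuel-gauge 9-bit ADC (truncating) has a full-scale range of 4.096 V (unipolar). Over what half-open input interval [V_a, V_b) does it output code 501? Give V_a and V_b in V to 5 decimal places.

[4.00800 V, 4.01600 V)

LSB = 4.096/2^9 = 8.000 mV.
V_a = V_low + 501·LSB = 4.008 V; V_b = V_low + 502·LSB = 4.016 V.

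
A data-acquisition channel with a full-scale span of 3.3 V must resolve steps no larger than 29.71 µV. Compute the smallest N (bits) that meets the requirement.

17 bits

Number of steps required ≥ 3.3 V / 29.71 µV = 111073.71.
Need 2^N ≥ 111073.71; 2^16 = 65536, 2^17 = 131072.
Minimum N = 17.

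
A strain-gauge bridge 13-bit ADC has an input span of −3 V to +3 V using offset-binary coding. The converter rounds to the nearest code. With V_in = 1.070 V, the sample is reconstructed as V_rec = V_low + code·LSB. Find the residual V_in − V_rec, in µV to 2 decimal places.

Step size: 6 V ÷ 2^13 = 0.732 mV.
(V_in − V_low)/LSB = (1.070 − (−3))/0.000732422 = 5556.9067 → code 5557 (round).
Reconstructed: 1.0700684 V.
V_in − V_rec = -6.83594e-05 V = -68.36 µV.

-68.36 µV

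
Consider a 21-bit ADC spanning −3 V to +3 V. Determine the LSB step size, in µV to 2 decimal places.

Full-scale span = 6 V.
LSB = 6 / 2^21 = 6 / 2097152 = 2.86102e-06 V = 2.86 µV.

2.86 µV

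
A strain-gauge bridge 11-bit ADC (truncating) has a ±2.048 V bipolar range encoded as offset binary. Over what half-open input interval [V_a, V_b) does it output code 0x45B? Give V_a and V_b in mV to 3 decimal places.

LSB = 4.096/2^11 = 2.000 mV.
Code 0x45B = 1115 decimal.
V_a = V_low + 1115·LSB = 0.182 V; V_b = V_low + 1116·LSB = 0.184 V.

[182.000 mV, 184.000 mV)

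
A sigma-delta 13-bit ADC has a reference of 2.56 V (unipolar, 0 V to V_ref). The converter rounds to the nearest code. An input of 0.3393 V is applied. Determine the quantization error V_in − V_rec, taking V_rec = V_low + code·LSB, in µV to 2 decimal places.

LSB = 2.56/2^13 = 312.50 µV.
(V_in − V_low)/LSB = (0.3393 − 0)/0.0003125 = 1085.7600 → code 1086 (round).
Reconstructed: 0.339375 V.
Difference: -7.5e-05 V → -75.00 µV.

-75.00 µV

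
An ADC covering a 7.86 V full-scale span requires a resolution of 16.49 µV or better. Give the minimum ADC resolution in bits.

Number of steps required ≥ 7.86 V / 16.49 µV = 476652.52.
Need 2^N ≥ 476652.52; 2^18 = 262144, 2^19 = 524288.
Minimum N = 19.

19 bits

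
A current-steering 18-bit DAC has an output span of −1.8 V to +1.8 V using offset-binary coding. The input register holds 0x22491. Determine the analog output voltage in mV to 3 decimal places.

128.554 mV

LSB = 3.6 V / 2^18 = 13.73 µV.
Code 0x22491 = 140433 decimal.
V_out = (−1.8) + 140433 × 1.37329e-05 V = 0.128554 V.
= 128.554 mV.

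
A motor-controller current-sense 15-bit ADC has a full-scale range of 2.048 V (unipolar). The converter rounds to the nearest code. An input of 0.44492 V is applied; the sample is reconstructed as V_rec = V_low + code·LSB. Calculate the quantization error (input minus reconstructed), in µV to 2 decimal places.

One LSB is 2.048 V / 32768 = 62.50 µV.
(V_in − V_low)/LSB = (0.44492 − 0)/6.25e-05 = 7118.7200 → code 7119 (round).
V_rec = 0 + 7119·6.25e-05 = 0.4449375 V.
Error = 0.44492 − 0.4449375 = -1.75e-05 V = -17.50 µV.

-17.50 µV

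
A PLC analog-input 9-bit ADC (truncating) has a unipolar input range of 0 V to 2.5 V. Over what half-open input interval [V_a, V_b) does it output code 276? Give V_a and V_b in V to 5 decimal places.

[1.34766 V, 1.35254 V)

LSB = 2.5/2^9 = 4.883 mV.
V_a = V_low + 276·LSB = 1.34766 V; V_b = V_low + 277·LSB = 1.35254 V.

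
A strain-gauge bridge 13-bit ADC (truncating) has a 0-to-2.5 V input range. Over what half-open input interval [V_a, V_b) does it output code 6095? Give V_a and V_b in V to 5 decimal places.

[1.86005 V, 1.86035 V)

LSB = 2.5/2^13 = 305.18 µV.
V_a = V_low + 6095·LSB = 1.86005 V; V_b = V_low + 6096·LSB = 1.86035 V.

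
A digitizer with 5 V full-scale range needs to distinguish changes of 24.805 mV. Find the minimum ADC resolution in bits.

Number of steps required ≥ 5 V / 24.805 mV = 201.57.
Need 2^N ≥ 201.57; 2^7 = 128, 2^8 = 256.
Minimum N = 8.

8 bits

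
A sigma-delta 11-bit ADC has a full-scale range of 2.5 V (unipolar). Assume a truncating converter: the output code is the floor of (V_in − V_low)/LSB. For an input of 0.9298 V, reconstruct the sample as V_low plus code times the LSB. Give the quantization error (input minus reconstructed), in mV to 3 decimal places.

One LSB is 2.5 V / 2048 = 1.221 mV.
(V_in − V_low)/LSB = (0.9298 − 0)/0.0012207 = 761.6922 → code 761 (floor).
V_rec = 0 + 761·0.0012207 = 0.92895508 V.
Difference: 0.000844922 V → 0.845 mV.

0.845 mV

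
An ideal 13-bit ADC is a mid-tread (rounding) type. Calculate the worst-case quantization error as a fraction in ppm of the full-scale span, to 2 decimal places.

Rounding → worst-case error = ½ LSB = V_FS/2^14, so 1e+06/16384 = 61.0352 ppm of full scale.

61.04 ppm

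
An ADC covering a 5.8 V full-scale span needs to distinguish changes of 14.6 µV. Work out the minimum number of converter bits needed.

19 bits

Number of steps required ≥ 5.8 V / 14.6 µV = 397260.27.
Need 2^N ≥ 397260.27; 2^18 = 262144, 2^19 = 524288.
Minimum N = 19.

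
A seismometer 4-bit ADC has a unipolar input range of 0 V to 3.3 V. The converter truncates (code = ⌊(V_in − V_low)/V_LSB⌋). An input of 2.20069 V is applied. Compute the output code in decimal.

code 10

LSB = 3.3 V / 16 = 206.250 mV.
(2.20069 − 0) / 0.20625 = 10.670 LSBs.
⌊·⌋(10.670) = 10.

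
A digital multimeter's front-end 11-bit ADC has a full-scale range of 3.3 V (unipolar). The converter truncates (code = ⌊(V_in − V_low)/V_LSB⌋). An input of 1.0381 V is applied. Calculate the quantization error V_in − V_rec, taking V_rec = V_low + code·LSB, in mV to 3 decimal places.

Step size: 3.3 V ÷ 2^11 = 1.611 mV.
(V_in − V_low)/LSB = (1.0381 − 0)/0.00161133 = 644.2512 → code 644 (floor).
V_rec = 0 + 644·0.00161133 = 1.0376953 V.
Difference: 0.000404687 V → 0.405 mV.

0.405 mV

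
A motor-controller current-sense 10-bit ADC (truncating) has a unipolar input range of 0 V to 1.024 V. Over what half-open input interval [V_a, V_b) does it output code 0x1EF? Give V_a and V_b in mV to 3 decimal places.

LSB = 1.024/2^10 = 1.000 mV.
Code 0x1EF = 495 decimal.
V_a = V_low + 495·LSB = 0.495 V; V_b = V_low + 496·LSB = 0.496 V.

[495.000 mV, 496.000 mV)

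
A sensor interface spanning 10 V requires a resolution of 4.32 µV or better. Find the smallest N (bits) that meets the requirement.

22 bits

Number of steps required ≥ 10 V / 4.32 µV = 2314814.81.
Need 2^N ≥ 2314814.81; 2^21 = 2097152, 2^22 = 4194304.
Minimum N = 22.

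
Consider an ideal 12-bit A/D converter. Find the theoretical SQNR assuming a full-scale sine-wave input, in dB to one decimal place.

74.0 dB

SNR ≈ 6.02·N + 1.76 dB = 6.02·12 + 1.76 = 74.00 dB.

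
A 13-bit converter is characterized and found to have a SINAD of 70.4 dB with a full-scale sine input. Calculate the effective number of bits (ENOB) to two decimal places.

11.40 bits

ENOB = (SINAD − 1.76) / 6.02 = (70.4 − 1.76)/6.02 = 11.402.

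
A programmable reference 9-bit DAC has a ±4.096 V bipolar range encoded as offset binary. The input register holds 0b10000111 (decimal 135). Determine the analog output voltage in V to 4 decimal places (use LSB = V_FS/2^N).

LSB = 8.192 V / 2^9 = 16.000 mV.
Code 0b10000111 = 135 decimal.
V_out = (−4.096) + 135 × 0.016 V = -1.936 V.

-1.9360 V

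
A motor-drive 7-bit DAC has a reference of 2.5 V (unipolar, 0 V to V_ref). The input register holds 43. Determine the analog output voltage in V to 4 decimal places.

LSB = 2.5 V / 2^7 = 19.531 mV.
V_out = 0 + 43 × 0.0195312 V = 0.839844 V.

0.8398 V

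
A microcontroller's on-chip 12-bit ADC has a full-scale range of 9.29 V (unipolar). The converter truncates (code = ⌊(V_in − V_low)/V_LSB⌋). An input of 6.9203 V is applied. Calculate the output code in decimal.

code 3051

With 4096 levels over 9.29 V, one step is 2.268 mV.
Input sits at 3051.189 steps above V_low.
⌊·⌋(3051.189) = 3051.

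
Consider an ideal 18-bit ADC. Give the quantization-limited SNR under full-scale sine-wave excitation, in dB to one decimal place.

110.1 dB

SNR ≈ 6.02·N + 1.76 dB = 6.02·18 + 1.76 = 110.12 dB.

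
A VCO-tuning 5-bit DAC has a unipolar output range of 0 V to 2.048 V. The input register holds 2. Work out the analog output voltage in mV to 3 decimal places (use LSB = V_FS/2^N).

LSB = 2.048 V / 2^5 = 64.000 mV.
V_out = 0 + 2 × 0.064 V = 0.128 V.
= 128.000 mV.

128.000 mV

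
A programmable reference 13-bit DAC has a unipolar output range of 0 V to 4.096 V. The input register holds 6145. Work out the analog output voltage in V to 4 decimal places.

LSB = 4.096 V / 2^13 = 0.500 mV.
V_out = 0 + 6145 × 0.0005 V = 3.0725 V.

3.0725 V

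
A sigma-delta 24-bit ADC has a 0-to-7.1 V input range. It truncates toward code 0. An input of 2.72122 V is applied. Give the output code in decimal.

With 16777216 levels over 7.1 V, one step is 0.42 µV.
(2.72122 − 0) / 4.23193e-07 = 6430210.665 LSBs.
So the output code is 6430210.

code 6430210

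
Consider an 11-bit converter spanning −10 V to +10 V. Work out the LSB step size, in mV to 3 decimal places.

Full-scale span = 20 V.
LSB = 20 / 2^11 = 20 / 2048 = 0.00976562 V = 9.766 mV.

9.766 mV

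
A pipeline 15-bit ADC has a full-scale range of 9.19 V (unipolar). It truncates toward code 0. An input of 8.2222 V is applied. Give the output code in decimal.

Full-scale span = 9.19 V; LSB = 9.19/2^15 = 280.46 µV.
Input sits at 29317.198 steps above V_low.
So the output code is 29317.

code 29317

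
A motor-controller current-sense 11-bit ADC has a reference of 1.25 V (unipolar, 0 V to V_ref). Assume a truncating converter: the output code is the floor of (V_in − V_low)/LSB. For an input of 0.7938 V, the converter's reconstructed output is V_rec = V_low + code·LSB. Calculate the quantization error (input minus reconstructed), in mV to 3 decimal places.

0.343 mV

LSB = 1.25/2^11 = 0.610 mV.
Scaled input = 1300.5619 LSBs, so code = 1300.
V_rec = 0 + 1300·0.000610352 = 0.79345703 V.
Error = 0.7938 − 0.79345703 = 0.000342969 V = 0.343 mV.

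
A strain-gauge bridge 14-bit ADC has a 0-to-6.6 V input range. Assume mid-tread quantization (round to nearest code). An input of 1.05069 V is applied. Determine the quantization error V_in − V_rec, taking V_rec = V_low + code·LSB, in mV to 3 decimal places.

0.104 mV

Step size: 6.6 V ÷ 2^14 = 402.83 µV.
Scaled input = 2608.2583 LSBs, so code = 2608.
V_rec = 0 + 2608·0.000402832 = 1.0505859 V.
Difference: 0.000104063 V → 0.104 mV.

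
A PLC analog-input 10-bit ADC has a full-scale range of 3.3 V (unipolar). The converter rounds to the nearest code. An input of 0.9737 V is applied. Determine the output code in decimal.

code 302

Full-scale span = 3.3 V; LSB = 3.3/2^10 = 3.223 mV.
Input sits at 302.142 steps above V_low.
round(302.142) = 302.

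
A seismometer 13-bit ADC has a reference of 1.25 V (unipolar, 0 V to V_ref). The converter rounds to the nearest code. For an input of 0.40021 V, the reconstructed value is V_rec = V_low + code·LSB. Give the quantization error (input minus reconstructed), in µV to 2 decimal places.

-28.04 µV

One LSB is 1.25 V / 8192 = 152.59 µV.
(0.40021 − 0)/0.000152588 = 2622.8163; round gives code 2623.
V_rec = 0 + 2623·0.000152588 = 0.40023804 V.
V_in − V_rec = -2.80371e-05 V = -28.04 µV.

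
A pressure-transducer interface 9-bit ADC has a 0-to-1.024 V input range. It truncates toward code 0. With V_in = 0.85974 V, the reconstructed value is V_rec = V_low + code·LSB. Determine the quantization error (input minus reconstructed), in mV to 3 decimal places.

1.740 mV

LSB = 1.024/2^9 = 2.000 mV.
(0.85974 − 0)/0.002 = 429.8700; ⌊·⌋ gives code 429.
V_rec = 0 + 429·0.002 = 0.858 V.
V_in − V_rec = 0.00174 V = 1.740 mV.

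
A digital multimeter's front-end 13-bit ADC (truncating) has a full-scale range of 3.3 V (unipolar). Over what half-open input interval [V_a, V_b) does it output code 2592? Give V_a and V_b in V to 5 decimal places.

[1.04414 V, 1.04454 V)

LSB = 3.3/2^13 = 402.83 µV.
V_a = V_low + 2592·LSB = 1.04414 V; V_b = V_low + 2593·LSB = 1.04454 V.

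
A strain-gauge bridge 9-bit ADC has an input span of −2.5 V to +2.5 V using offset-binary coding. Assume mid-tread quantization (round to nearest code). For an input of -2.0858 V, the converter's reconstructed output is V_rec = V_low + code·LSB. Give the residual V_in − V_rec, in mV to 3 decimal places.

4.044 mV

One LSB is 5 V / 512 = 9.766 mV.
(V_in − V_low)/LSB = (-2.0858 − (−2.5))/0.00976562 = 42.4141 → code 42 (round).
Code 42 maps back to (−2.5) + 42×0.00976562 V = -2.0898438 V.
Error = -2.0858 − (−2.0898438) = 0.00404375 V = 4.044 mV.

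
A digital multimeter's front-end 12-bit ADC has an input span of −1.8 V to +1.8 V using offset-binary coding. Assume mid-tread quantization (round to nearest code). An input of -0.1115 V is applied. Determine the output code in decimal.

code 1921

Full-scale span = 3.6 V; LSB = 3.6/2^12 = 0.879 mV.
(-0.1115 − (−1.8)) / 0.000878906 = 1921.138 LSBs.
Round → code 1921.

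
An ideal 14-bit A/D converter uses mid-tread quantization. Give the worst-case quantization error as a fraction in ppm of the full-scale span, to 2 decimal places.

30.52 ppm

Rounding → worst-case error = ½ LSB = V_FS/2^15, so 1e+06/32768 = 30.5176 ppm of full scale.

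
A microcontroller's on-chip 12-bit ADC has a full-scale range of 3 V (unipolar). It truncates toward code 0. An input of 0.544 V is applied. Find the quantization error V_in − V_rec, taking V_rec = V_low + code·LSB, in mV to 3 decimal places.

Step size: 3 V ÷ 2^12 = 0.732 mV.
Scaled input = 742.7413 LSBs, so code = 742.
Code 742 maps back to 0 + 742×0.000732422 V = 0.54345703 V.
Difference: 0.000542969 V → 0.543 mV.

0.543 mV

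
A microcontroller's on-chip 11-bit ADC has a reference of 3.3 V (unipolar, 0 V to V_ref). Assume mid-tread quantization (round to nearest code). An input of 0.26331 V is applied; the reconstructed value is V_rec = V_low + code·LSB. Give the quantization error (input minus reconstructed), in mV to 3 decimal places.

0.664 mV

Step size: 3.3 V ÷ 2^11 = 1.611 mV.
(V_in − V_low)/LSB = (0.26331 − 0)/0.00161133 = 163.4118 → code 163 (round).
V_rec = 0 + 163·0.00161133 = 0.26264648 V.
Error = 0.26331 − 0.26264648 = 0.000663516 V = 0.664 mV.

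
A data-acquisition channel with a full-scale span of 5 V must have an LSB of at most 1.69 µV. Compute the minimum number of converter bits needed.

Number of steps required ≥ 5 V / 1.69 µV = 2958579.88.
Need 2^N ≥ 2958579.88; 2^21 = 2097152, 2^22 = 4194304.
Minimum N = 22.

22 bits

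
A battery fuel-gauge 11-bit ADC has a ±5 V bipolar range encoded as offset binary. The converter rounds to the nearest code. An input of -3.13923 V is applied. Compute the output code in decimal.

LSB = 10 V / 2048 = 4.883 mV.
Input sits at 381.086 steps above V_low.
Round → code 381.

code 381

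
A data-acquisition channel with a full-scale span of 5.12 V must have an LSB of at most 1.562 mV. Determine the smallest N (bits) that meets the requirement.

12 bits

Number of steps required ≥ 5.12 V / 1.562 mV = 3277.85.
Need 2^N ≥ 3277.85; 2^11 = 2048, 2^12 = 4096.
Minimum N = 12.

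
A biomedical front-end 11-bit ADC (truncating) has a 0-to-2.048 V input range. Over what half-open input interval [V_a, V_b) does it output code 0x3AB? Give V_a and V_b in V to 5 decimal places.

[0.93900 V, 0.94000 V)

LSB = 2.048/2^11 = 1.000 mV.
Code 0x3AB = 939 decimal.
V_a = V_low + 939·LSB = 0.939 V; V_b = V_low + 940·LSB = 0.94 V.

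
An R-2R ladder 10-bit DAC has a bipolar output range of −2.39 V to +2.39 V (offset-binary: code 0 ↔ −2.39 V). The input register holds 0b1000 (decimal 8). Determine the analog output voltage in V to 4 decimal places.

LSB = 4.78 V / 2^10 = 4.668 mV.
Code 0b1000 = 8 decimal.
V_out = (−2.39) + 8 × 0.00466797 V = -2.35266 V.

-2.3527 V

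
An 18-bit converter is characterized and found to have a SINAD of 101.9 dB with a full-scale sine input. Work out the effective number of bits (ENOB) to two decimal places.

ENOB = (SINAD − 1.76) / 6.02 = (101.9 − 1.76)/6.02 = 16.635.

16.63 bits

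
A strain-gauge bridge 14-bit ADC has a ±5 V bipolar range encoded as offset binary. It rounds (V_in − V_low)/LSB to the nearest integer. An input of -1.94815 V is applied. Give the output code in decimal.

Full-scale span = 10 V; LSB = 10/2^14 = 0.610 mV.
(V_in − V_low)/LSB = (-1.94815 − (−5)) / 0.000610352 = 5000.151.
So the output code is 5000.

code 5000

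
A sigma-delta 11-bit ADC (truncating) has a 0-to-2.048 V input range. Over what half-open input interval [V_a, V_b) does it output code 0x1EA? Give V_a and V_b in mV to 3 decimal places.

LSB = 2.048/2^11 = 1.000 mV.
Code 0x1EA = 490 decimal.
V_a = V_low + 490·LSB = 0.49 V; V_b = V_low + 491·LSB = 0.491 V.

[490.000 mV, 491.000 mV)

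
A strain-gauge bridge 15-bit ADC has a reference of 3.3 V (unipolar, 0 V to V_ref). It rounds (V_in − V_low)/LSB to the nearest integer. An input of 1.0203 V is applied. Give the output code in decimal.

code 10131

LSB = 3.3 V / 32768 = 100.71 µV.
(V_in − V_low)/LSB = (1.0203 − 0) / 0.000100708 = 10131.270.
round(10131.270) = 10131.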